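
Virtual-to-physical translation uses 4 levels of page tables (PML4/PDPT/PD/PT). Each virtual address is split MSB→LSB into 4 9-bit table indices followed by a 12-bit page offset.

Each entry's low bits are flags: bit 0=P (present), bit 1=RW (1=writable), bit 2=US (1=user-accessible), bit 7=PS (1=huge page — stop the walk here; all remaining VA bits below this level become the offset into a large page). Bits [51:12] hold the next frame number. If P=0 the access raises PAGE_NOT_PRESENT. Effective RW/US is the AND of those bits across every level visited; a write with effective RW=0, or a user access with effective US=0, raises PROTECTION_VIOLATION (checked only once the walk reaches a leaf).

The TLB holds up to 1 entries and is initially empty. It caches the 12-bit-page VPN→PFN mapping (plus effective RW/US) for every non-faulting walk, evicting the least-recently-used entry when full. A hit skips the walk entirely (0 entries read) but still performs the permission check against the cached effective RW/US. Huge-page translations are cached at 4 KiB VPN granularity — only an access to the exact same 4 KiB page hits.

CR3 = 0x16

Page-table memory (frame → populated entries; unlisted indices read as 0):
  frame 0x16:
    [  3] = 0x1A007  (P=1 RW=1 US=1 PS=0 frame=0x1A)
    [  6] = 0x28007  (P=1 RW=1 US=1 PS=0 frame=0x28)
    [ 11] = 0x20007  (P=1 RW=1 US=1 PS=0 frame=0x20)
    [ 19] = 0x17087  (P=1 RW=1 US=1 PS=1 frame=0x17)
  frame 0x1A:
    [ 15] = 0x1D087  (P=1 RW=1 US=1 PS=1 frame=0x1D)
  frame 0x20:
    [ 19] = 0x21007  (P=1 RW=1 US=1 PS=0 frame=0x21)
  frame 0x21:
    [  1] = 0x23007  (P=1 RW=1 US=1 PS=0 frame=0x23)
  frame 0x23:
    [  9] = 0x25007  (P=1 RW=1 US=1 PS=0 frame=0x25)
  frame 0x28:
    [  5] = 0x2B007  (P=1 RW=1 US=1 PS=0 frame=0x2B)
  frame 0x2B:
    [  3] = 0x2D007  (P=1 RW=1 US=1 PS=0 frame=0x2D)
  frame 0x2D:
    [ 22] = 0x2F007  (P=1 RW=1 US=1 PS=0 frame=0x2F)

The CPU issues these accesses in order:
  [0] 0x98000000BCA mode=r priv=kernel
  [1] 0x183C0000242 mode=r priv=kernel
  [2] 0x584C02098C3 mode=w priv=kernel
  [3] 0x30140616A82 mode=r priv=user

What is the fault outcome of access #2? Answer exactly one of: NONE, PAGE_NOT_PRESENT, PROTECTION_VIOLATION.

Walk each access:
#0 VA=0x98000000BCA (r,kernel):
  [0] read 0x16 idx=19: raw=0x17087 flags P=1 W=1 U=1 S=1
  ✓ 0x17BCA (huge @L0)  — 1 lookups
#1 VA=0x183C0000242 (r,kernel):
  [0] read 0x16 idx=3: raw=0x1A007 flags P=1 W=1 U=1 S=0
  [1] read 0x1A idx=15: raw=0x1D087 flags P=1 W=1 U=1 S=1
  ✓ 0x1D242 (huge @L1)  — 2 lookups
#2 VA=0x584C02098C3 (w,kernel):
  [0] read 0x16 idx=11: raw=0x20007 flags P=1 W=1 U=1 S=0
  [1] read 0x20 idx=19: raw=0x21007 flags P=1 W=1 U=1 S=0
  [2] read 0x21 idx=1: raw=0x23007 flags P=1 W=1 U=1 S=0
  [3] read 0x23 idx=9: raw=0x25007 flags P=1 W=1 U=1 S=0
  ✓ 0x258C3  — 4 lookups
#3 VA=0x30140616A82 (r,user):
  [0] read 0x16 idx=6: raw=0x28007 flags P=1 W=1 U=1 S=0
  [1] read 0x28 idx=5: raw=0x2B007 flags P=1 W=1 U=1 S=0
  [2] read 0x2B idx=3: raw=0x2D007 flags P=1 W=1 U=1 S=0
  [3] read 0x2D idx=22: raw=0x2F007 flags P=1 W=1 U=1 S=0
  ✓ 0x2FA82  — 4 lookups

Access #2 fault: NONE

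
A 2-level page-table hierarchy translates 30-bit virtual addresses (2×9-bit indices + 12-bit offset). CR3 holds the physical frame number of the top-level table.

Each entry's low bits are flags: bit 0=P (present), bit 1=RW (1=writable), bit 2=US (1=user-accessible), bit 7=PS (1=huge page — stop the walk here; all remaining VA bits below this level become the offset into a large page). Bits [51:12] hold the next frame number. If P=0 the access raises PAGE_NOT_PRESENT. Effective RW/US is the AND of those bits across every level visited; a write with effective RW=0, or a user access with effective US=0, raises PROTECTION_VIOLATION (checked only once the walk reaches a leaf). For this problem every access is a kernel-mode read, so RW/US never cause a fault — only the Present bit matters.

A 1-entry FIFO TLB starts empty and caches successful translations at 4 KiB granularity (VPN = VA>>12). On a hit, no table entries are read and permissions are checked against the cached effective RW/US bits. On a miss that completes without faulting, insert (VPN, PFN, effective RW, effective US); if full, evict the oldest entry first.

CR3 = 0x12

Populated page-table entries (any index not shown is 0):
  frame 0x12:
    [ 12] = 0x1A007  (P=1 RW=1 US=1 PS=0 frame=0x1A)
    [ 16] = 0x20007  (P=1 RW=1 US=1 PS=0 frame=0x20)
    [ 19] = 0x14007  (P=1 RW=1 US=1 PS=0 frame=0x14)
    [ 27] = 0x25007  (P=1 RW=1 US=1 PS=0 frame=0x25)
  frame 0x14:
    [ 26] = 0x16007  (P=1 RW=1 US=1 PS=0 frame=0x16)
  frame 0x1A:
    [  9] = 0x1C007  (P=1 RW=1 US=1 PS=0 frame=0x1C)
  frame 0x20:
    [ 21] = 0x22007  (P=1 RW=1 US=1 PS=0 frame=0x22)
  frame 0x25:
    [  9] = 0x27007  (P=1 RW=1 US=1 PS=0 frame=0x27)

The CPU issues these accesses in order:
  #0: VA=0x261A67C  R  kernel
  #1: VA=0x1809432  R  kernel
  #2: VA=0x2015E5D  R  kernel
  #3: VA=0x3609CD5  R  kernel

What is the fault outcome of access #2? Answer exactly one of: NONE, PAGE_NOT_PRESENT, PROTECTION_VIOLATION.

Per-access translation:
#0 VA=0x261A67C (r,kernel):
  [0] read 0x12 idx=19: raw=0x14007 flags P=1 W=1 U=1 S=0
  [1] read 0x14 idx=26: raw=0x16007 flags P=1 W=1 U=1 S=0
  ✓ 0x1667C  — 2 lookups
#1 VA=0x1809432 (r,kernel):
  [0] read 0x12 idx=12: raw=0x1A007 flags P=1 W=1 U=1 S=0
  [1] read 0x1A idx=9: raw=0x1C007 flags P=1 W=1 U=1 S=0
  ✓ 0x1C432  — 2 lookups
#2 VA=0x2015E5D (r,kernel):
  [0] read 0x12 idx=16: raw=0x20007 flags P=1 W=1 U=1 S=0
  [1] read 0x20 idx=21: raw=0x22007 flags P=1 W=1 U=1 S=0
  ✓ 0x22E5D  — 2 lookups
#3 VA=0x3609CD5 (r,kernel):
  [0] read 0x12 idx=27: raw=0x25007 flags P=1 W=1 U=1 S=0
  [1] read 0x25 idx=9: raw=0x27007 flags P=1 W=1 U=1 S=0
  ✓ 0x27CD5  — 2 lookups

Access #2 fault: NONE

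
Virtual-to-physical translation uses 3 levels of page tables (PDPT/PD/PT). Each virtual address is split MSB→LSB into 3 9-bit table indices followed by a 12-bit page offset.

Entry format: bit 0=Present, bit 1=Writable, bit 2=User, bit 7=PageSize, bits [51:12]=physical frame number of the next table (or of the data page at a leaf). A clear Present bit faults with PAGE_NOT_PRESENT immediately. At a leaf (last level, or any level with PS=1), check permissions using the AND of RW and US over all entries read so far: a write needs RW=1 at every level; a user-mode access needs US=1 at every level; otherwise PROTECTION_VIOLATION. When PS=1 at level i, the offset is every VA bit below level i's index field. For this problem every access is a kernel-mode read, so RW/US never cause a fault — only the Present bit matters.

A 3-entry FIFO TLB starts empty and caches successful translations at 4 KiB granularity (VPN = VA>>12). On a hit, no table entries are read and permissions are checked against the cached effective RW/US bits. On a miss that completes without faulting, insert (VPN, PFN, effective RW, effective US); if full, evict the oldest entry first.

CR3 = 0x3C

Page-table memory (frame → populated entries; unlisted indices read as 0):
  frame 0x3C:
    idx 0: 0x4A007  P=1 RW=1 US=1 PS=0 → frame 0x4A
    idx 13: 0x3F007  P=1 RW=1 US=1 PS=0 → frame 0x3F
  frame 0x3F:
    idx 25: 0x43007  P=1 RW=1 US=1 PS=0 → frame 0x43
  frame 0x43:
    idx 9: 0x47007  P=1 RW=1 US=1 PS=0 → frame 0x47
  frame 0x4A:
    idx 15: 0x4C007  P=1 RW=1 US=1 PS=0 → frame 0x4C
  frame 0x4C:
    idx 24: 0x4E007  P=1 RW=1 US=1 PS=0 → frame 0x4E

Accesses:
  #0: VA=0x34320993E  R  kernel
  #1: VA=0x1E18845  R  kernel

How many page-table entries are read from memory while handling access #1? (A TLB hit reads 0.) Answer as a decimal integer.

Walk each access:
#0 VA=0x34320993E (r,kernel):
  [0] read 0x3C idx=13: raw=0x3F007 flags P=1 W=1 U=1 S=0
  [1] read 0x3F idx=25: raw=0x43007 flags P=1 W=1 U=1 S=0
  [2] read 0x43 idx=9: raw=0x47007 flags P=1 W=1 U=1 S=0
  ⇒ phys 0x4793E  [3 reads]
#1 VA=0x1E18845 (r,kernel):
  [0] read 0x3C idx=0: raw=0x4A007 flags P=1 W=1 U=1 S=0
  [1] read 0x4A idx=15: raw=0x4C007 flags P=1 W=1 U=1 S=0
  [2] read 0x4C idx=24: raw=0x4E007 flags P=1 W=1 U=1 S=0
  ⇒ phys 0x4E845  [3 reads]

Entries read for #1: 3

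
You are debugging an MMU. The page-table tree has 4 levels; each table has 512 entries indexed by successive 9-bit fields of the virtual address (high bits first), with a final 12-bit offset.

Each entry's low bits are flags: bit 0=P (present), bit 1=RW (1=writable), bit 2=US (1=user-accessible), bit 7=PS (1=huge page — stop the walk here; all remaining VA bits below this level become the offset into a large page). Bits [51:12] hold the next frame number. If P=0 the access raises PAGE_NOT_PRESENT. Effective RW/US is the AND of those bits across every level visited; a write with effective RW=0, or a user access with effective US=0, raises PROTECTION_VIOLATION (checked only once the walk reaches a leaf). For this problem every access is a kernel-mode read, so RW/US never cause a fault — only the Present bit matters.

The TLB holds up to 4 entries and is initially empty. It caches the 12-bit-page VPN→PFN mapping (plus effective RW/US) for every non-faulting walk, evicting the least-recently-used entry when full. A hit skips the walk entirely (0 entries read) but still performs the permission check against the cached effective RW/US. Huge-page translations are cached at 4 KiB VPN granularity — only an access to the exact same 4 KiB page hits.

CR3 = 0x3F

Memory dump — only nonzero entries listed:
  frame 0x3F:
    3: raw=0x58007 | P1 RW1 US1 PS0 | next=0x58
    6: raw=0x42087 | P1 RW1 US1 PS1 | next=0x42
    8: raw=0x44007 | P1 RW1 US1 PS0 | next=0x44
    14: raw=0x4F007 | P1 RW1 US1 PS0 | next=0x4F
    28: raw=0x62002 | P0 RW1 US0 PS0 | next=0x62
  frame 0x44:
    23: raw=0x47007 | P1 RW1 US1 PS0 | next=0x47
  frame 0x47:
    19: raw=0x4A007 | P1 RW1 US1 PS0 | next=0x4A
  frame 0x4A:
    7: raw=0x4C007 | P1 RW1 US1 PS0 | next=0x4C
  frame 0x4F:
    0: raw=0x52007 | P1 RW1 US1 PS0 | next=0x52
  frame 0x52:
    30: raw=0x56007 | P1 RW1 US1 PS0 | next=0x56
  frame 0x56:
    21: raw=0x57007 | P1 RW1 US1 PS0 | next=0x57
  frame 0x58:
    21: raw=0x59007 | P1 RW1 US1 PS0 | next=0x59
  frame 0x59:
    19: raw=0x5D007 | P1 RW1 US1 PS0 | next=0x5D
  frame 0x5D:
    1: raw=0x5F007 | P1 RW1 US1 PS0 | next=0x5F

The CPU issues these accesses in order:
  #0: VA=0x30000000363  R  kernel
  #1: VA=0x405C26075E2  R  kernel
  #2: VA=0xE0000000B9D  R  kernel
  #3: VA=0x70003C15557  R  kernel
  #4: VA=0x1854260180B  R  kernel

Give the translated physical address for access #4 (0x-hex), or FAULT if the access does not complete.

Trace:
#0 VA=0x30000000363 (r,kernel):
  lvl0: tbl 0x3F, slot 6 ⇒ 0x42087 (P1/RW1/US1/PS1)
  → PA=0x42363 (huge @L0)  (1 entries read)
#1 VA=0x405C26075E2 (r,kernel):
  lvl0: tbl 0x3F, slot 8 ⇒ 0x44007 (P1/RW1/US1/PS0)
  lvl1: tbl 0x44, slot 23 ⇒ 0x47007 (P1/RW1/US1/PS0)
  lvl2: tbl 0x47, slot 19 ⇒ 0x4A007 (P1/RW1/US1/PS0)
  lvl3: tbl 0x4A, slot 7 ⇒ 0x4C007 (P1/RW1/US1/PS0)
  → PA=0x4C5E2  (4 entries read)
#2 VA=0xE0000000B9D (r,kernel):
  lvl0: tbl 0x3F, slot 28 ⇒ 0x62002 (P0/RW1/US0/PS0)
  ⇒ fault: PAGE_NOT_PRESENT  — 1 lookups
#3 VA=0x70003C15557 (r,kernel):
  lvl0: tbl 0x3F, slot 14 ⇒ 0x4F007 (P1/RW1/US1/PS0)
  lvl1: tbl 0x4F, slot 0 ⇒ 0x52007 (P1/RW1/US1/PS0)
  lvl2: tbl 0x52, slot 30 ⇒ 0x56007 (P1/RW1/US1/PS0)
  lvl3: tbl 0x56, slot 21 ⇒ 0x57007 (P1/RW1/US1/PS0)
  → PA=0x57557  (4 entries read)
#4 VA=0x1854260180B (r,kernel):
  lvl0: tbl 0x3F, slot 3 ⇒ 0x58007 (P1/RW1/US1/PS0)
  lvl1: tbl 0x58, slot 21 ⇒ 0x59007 (P1/RW1/US1/PS0)
  lvl2: tbl 0x59, slot 19 ⇒ 0x5D007 (P1/RW1/US1/PS0)
  lvl3: tbl 0x5D, slot 1 ⇒ 0x5F007 (P1/RW1/US1/PS0)
  → PA=0x5F80B  (4 entries read)

Access #4 PA: 0x5F80B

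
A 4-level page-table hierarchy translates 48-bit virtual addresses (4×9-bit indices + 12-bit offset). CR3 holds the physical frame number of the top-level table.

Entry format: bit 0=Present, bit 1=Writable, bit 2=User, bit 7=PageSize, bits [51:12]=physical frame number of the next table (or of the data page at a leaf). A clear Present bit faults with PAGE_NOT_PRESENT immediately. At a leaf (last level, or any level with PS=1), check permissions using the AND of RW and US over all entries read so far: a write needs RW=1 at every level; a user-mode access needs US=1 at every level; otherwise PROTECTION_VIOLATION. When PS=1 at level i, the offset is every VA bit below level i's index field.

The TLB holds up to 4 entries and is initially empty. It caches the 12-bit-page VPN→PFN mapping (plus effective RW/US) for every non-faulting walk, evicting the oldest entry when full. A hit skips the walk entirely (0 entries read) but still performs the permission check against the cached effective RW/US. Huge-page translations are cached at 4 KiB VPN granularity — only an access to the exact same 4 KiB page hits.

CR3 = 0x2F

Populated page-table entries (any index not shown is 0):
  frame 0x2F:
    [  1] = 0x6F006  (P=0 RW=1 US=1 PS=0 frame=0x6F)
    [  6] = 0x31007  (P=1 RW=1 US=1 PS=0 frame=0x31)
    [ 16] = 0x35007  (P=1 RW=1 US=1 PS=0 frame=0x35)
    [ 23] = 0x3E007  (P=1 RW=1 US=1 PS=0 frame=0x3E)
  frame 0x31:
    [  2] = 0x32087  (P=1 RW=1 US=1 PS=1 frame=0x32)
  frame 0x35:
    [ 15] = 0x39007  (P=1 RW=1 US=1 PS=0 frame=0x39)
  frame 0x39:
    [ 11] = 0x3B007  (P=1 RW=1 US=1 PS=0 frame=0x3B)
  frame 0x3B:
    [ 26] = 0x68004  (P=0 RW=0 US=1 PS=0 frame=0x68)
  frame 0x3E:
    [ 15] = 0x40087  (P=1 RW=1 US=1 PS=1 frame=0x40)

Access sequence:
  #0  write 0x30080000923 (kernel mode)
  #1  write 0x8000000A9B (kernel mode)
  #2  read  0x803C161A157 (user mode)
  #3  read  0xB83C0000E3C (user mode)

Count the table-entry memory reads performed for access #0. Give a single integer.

Per-access translation:
#0 VA=0x30080000923 (w,kernel):
  lvl0: tbl 0x2F, slot 6 ⇒ 0x31007 (P1/RW1/US1/PS0)
  lvl1: tbl 0x31, slot 2 ⇒ 0x32087 (P1/RW1/US1/PS1)
  → PA=0x32923 (huge @L1)  (2 entries read)
#1 VA=0x8000000A9B (w,kernel):
  lvl0: tbl 0x2F, slot 1 ⇒ 0x6F006 (P0/RW1/US1/PS0)
  ⇒ fault: PAGE_NOT_PRESENT  — 1 lookups
#2 VA=0x803C161A157 (r,user):
  lvl0: tbl 0x2F, slot 16 ⇒ 0x35007 (P1/RW1/US1/PS0)
  lvl1: tbl 0x35, slot 15 ⇒ 0x39007 (P1/RW1/US1/PS0)
  lvl2: tbl 0x39, slot 11 ⇒ 0x3B007 (P1/RW1/US1/PS0)
  lvl3: tbl 0x3B, slot 26 ⇒ 0x68004 (P0/RW0/US1/PS0)
  ⇒ fault: PAGE_NOT_PRESENT  — 4 lookups
#3 VA=0xB83C0000E3C (r,user):
  lvl0: tbl 0x2F, slot 23 ⇒ 0x3E007 (P1/RW1/US1/PS0)
  lvl1: tbl 0x3E, slot 15 ⇒ 0x40087 (P1/RW1/US1/PS1)
  → PA=0x40E3C (huge @L1)  (2 entries read)

Entries read for #0: 2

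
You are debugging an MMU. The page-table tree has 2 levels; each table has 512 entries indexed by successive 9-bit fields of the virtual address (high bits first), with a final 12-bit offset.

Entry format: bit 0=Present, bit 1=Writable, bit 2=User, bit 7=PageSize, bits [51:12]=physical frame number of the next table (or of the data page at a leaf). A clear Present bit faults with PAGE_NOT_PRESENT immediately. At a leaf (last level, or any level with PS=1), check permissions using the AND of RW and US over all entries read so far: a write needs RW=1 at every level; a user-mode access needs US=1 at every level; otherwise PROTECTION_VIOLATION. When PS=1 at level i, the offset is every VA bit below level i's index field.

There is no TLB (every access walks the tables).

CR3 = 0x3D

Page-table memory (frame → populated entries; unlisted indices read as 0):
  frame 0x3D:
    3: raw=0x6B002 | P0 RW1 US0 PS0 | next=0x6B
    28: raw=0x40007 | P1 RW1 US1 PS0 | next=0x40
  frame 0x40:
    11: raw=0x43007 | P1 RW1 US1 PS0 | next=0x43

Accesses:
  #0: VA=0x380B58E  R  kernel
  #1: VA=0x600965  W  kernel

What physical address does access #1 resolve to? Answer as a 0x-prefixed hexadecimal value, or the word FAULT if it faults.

Trace:
#0 VA=0x380B58E (r,kernel):
  lvl0: tbl 0x3D, slot 28 ⇒ 0x40007 (P1/RW1/US1/PS0)
  lvl1: tbl 0x40, slot 11 ⇒ 0x43007 (P1/RW1/US1/PS0)
  ✓ 0x4358E  — 2 lookups
#1 VA=0x600965 (w,kernel):
  lvl0: tbl 0x3D, slot 3 ⇒ 0x6B002 (P0/RW1/US0/PS0)
  ⇒ fault: PAGE_NOT_PRESENT  — 1 lookups

Access #1 PA: FAULT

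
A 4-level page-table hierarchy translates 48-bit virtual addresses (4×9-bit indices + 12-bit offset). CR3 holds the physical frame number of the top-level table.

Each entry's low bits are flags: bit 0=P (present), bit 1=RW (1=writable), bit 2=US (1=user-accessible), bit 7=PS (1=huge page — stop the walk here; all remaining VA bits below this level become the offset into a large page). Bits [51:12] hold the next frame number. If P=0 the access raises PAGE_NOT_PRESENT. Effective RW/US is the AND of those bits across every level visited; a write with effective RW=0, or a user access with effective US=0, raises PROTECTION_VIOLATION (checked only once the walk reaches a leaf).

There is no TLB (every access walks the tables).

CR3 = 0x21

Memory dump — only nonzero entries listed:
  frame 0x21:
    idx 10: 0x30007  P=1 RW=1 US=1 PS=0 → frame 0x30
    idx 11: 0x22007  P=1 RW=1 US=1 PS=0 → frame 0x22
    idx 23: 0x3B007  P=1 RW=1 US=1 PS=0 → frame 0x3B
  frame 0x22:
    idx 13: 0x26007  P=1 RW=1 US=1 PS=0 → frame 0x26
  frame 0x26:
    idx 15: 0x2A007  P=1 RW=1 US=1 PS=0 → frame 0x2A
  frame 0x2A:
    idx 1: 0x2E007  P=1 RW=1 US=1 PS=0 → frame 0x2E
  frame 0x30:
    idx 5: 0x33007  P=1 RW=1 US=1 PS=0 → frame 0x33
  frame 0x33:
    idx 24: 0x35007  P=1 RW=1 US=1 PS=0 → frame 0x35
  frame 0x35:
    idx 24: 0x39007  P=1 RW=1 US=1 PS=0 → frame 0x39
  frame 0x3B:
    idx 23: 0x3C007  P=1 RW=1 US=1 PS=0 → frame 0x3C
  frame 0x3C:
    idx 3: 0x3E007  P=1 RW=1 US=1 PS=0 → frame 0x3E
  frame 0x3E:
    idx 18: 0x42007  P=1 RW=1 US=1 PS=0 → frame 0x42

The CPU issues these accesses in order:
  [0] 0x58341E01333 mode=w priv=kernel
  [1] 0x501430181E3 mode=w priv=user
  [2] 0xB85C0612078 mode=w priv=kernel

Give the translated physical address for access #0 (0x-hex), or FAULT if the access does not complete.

Walk each access:
#0 VA=0x58341E01333 (w,kernel):
  L0: frame=0x21 idx=11 entry=0x22007 [P=1 RW=1 US=1 PS=0]
  L1: frame=0x22 idx=13 entry=0x26007 [P=1 RW=1 US=1 PS=0]
  L2: frame=0x26 idx=15 entry=0x2A007 [P=1 RW=1 US=1 PS=0]
  L3: frame=0x2A idx=1 entry=0x2E007 [P=1 RW=1 US=1 PS=0]
  ⇒ phys 0x2E333  [4 reads]
#1 VA=0x501430181E3 (w,user):
  L0: frame=0x21 idx=10 entry=0x30007 [P=1 RW=1 US=1 PS=0]
  L1: frame=0x30 idx=5 entry=0x33007 [P=1 RW=1 US=1 PS=0]
  L2: frame=0x33 idx=24 entry=0x35007 [P=1 RW=1 US=1 PS=0]
  L3: frame=0x35 idx=24 entry=0x39007 [P=1 RW=1 US=1 PS=0]
  ⇒ phys 0x391E3  [4 reads]
#2 VA=0xB85C0612078 (w,kernel):
  L0: frame=0x21 idx=23 entry=0x3B007 [P=1 RW=1 US=1 PS=0]
  L1: frame=0x3B idx=23 entry=0x3C007 [P=1 RW=1 US=1 PS=0]
  L2: frame=0x3C idx=3 entry=0x3E007 [P=1 RW=1 US=1 PS=0]
  L3: frame=0x3E idx=18 entry=0x42007 [P=1 RW=1 US=1 PS=0]
  ⇒ phys 0x42078  [4 reads]

Access #0 PA: 0x2E333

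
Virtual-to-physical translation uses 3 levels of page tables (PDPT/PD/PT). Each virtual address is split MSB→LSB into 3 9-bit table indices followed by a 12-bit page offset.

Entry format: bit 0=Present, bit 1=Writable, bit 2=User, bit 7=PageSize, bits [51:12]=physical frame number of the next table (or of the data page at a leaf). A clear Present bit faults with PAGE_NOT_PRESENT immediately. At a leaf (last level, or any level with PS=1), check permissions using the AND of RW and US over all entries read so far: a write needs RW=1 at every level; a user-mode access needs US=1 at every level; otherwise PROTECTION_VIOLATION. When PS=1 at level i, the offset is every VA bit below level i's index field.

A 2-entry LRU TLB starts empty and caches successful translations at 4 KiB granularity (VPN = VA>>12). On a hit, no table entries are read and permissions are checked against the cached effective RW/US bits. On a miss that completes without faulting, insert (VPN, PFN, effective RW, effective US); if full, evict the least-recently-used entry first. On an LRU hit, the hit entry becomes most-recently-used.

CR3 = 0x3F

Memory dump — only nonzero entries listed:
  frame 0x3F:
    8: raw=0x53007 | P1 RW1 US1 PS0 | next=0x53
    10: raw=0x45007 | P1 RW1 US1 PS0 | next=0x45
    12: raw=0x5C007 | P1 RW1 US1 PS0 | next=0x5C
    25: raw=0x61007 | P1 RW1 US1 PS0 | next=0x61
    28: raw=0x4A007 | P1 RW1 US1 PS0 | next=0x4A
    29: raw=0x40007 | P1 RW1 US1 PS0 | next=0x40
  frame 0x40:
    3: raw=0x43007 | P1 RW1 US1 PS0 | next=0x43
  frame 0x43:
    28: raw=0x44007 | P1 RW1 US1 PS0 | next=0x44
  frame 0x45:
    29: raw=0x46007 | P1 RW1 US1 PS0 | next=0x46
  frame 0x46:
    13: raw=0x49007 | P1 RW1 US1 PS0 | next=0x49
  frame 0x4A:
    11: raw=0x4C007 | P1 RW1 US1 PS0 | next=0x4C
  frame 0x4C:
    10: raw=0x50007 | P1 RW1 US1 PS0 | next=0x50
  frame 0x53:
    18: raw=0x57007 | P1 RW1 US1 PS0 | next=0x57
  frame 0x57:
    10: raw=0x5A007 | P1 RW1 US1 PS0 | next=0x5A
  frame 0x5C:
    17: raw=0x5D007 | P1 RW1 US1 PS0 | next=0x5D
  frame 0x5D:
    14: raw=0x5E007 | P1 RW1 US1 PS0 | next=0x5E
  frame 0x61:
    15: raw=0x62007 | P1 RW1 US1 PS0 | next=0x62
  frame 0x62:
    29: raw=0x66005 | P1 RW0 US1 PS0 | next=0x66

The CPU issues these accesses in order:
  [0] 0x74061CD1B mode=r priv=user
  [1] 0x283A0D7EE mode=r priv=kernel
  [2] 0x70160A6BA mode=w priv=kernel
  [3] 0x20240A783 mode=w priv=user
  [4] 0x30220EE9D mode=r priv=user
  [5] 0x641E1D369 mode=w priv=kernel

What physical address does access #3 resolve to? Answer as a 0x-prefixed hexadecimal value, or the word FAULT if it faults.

Trace:
#0 VA=0x74061CD1B (r,user):
  L0 @0x3F[29] → 0x40007  P=1,RW=1,US=1,PS=0
  L1 @0x40[3] → 0x43007  P=1,RW=1,US=1,PS=0
  L2 @0x43[28] → 0x44007  P=1,RW=1,US=1,PS=0
  ✓ 0x44D1B  — 3 lookups
#1 VA=0x283A0D7EE (r,kernel):
  L0 @0x3F[10] → 0x45007  P=1,RW=1,US=1,PS=0
  L1 @0x45[29] → 0x46007  P=1,RW=1,US=1,PS=0
  L2 @0x46[13] → 0x49007  P=1,RW=1,US=1,PS=0
  ✓ 0x497EE  — 3 lookups
#2 VA=0x70160A6BA (w,kernel):
  L0 @0x3F[28] → 0x4A007  P=1,RW=1,US=1,PS=0
  L1 @0x4A[11] → 0x4C007  P=1,RW=1,US=1,PS=0
  L2 @0x4C[10] → 0x50007  P=1,RW=1,US=1,PS=0
  ✓ 0x506BA  — 3 lookups
#3 VA=0x20240A783 (w,user):
  L0 @0x3F[8] → 0x53007  P=1,RW=1,US=1,PS=0
  L1 @0x53[18] → 0x57007  P=1,RW=1,US=1,PS=0
  L2 @0x57[10] → 0x5A007  P=1,RW=1,US=1,PS=0
  ✓ 0x5A783  — 3 lookups
#4 VA=0x30220EE9D (r,user):
  L0 @0x3F[12] → 0x5C007  P=1,RW=1,US=1,PS=0
  L1 @0x5C[17] → 0x5D007  P=1,RW=1,US=1,PS=0
  L2 @0x5D[14] → 0x5E007  P=1,RW=1,US=1,PS=0
  ✓ 0x5EE9D  — 3 lookups
#5 VA=0x641E1D369 (w,kernel):
  L0 @0x3F[25] → 0x61007  P=1,RW=1,US=1,PS=0
  L1 @0x61[15] → 0x62007  P=1,RW=1,US=1,PS=0
  L2 @0x62[29] → 0x66005  P=1,RW=0,US=1,PS=0
  ⇒ fault: PROTECTION_VIOLATION  — 3 lookups

Access #3 PA: 0x5A783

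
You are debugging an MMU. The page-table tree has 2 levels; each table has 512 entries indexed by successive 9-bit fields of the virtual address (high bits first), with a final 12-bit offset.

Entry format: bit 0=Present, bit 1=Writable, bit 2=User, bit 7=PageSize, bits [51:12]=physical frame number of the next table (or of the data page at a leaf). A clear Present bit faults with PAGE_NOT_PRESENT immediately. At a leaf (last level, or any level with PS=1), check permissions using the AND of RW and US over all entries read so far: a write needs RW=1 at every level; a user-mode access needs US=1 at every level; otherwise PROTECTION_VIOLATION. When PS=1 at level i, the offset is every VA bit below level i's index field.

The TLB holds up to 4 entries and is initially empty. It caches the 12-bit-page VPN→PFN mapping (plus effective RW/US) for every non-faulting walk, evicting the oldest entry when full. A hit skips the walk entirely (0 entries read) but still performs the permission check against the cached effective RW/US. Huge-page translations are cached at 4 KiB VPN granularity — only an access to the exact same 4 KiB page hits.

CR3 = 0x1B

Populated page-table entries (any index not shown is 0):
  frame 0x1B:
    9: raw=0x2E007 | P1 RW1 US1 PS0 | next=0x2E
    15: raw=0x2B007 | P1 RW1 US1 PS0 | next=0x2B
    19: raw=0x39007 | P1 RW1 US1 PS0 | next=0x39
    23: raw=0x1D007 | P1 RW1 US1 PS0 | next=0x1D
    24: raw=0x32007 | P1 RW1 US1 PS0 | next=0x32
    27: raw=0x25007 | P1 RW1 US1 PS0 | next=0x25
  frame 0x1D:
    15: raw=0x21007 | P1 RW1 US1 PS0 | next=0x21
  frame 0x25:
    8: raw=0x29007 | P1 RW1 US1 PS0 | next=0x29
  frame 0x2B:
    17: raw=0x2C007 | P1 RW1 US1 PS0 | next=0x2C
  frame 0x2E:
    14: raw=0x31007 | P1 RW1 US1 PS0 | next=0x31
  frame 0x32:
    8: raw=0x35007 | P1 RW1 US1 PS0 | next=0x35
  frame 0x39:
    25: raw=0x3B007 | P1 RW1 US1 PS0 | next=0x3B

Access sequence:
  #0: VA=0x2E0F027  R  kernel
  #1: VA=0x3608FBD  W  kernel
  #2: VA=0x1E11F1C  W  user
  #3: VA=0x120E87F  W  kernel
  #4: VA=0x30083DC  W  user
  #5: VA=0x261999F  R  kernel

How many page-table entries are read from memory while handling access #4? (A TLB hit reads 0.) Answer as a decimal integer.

Per-access translation:
#0 VA=0x2E0F027 (r,kernel):
  L0 @0x1B[23] → 0x1D007  P=1,RW=1,US=1,PS=0
  L1 @0x1D[15] → 0x21007  P=1,RW=1,US=1,PS=0
  → PA=0x21027  (2 entries read)
#1 VA=0x3608FBD (w,kernel):
  L0 @0x1B[27] → 0x25007  P=1,RW=1,US=1,PS=0
  L1 @0x25[8] → 0x29007  P=1,RW=1,US=1,PS=0
  → PA=0x29FBD  (2 entries read)
#2 VA=0x1E11F1C (w,user):
  L0 @0x1B[15] → 0x2B007  P=1,RW=1,US=1,PS=0
  L1 @0x2B[17] → 0x2C007  P=1,RW=1,US=1,PS=0
  → PA=0x2CF1C  (2 entries read)
#3 VA=0x120E87F (w,kernel):
  L0 @0x1B[9] → 0x2E007  P=1,RW=1,US=1,PS=0
  L1 @0x2E[14] → 0x31007  P=1,RW=1,US=1,PS=0
  → PA=0x3187F  (2 entries read)
#4 VA=0x30083DC (w,user):
  L0 @0x1B[24] → 0x32007  P=1,RW=1,US=1,PS=0
  L1 @0x32[8] → 0x35007  P=1,RW=1,US=1,PS=0
  → PA=0x353DC  (2 entries read)
#5 VA=0x261999F (r,kernel):
  L0 @0x1B[19] → 0x39007  P=1,RW=1,US=1,PS=0
  L1 @0x39[25] → 0x3B007  P=1,RW=1,US=1,PS=0
  → PA=0x3B99F  (2 entries read)

Entries read for #4: 2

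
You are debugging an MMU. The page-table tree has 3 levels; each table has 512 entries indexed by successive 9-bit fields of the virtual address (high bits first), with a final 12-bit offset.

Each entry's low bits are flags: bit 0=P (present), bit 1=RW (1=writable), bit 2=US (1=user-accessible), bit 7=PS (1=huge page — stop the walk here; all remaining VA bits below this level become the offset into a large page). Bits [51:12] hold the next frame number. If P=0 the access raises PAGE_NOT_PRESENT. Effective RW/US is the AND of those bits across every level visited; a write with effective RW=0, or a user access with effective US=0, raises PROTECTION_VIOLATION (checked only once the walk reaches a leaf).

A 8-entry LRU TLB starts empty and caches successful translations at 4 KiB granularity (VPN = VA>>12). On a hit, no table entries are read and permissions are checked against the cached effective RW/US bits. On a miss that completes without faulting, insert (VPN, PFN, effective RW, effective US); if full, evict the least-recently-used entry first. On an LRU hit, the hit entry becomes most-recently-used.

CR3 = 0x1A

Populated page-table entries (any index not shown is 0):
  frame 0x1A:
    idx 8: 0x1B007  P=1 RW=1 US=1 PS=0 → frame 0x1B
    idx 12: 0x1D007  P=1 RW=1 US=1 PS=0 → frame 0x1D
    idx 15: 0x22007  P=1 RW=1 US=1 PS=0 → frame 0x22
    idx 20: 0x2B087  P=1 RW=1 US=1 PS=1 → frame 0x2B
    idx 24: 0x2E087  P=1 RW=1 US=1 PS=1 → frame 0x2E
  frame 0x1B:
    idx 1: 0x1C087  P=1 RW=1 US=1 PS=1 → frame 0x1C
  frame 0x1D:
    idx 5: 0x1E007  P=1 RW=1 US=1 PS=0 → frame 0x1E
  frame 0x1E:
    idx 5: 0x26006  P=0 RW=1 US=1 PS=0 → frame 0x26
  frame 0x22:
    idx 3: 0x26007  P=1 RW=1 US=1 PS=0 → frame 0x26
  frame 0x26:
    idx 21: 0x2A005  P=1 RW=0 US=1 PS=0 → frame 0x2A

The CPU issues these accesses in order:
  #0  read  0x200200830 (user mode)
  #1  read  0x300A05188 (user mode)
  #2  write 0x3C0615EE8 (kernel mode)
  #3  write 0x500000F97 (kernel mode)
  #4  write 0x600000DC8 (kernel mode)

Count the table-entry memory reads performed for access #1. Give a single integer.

Per-access translation:
#0 VA=0x200200830 (r,user):
  [0] read 0x1A idx=8: raw=0x1B007 flags P=1 W=1 U=1 S=0
  [1] read 0x1B idx=1: raw=0x1C087 flags P=1 W=1 U=1 S=1
  ⇒ phys 0x1C830 (huge @L1)  [2 reads]
#1 VA=0x300A05188 (r,user):
  [0] read 0x1A idx=12: raw=0x1D007 flags P=1 W=1 U=1 S=0
  [1] read 0x1D idx=5: raw=0x1E007 flags P=1 W=1 U=1 S=0
  [2] read 0x1E idx=5: raw=0x26006 flags P=0 W=1 U=1 S=0
  ⇒ fault: PAGE_NOT_PRESENT  — 3 lookups
#2 VA=0x3C0615EE8 (w,kernel):
  [0] read 0x1A idx=15: raw=0x22007 flags P=1 W=1 U=1 S=0
  [1] read 0x22 idx=3: raw=0x26007 flags P=1 W=1 U=1 S=0
  [2] read 0x26 idx=21: raw=0x2A005 flags P=1 W=0 U=1 S=0
  ⇒ fault: PROTECTION_VIOLATION  — 3 lookups
#3 VA=0x500000F97 (w,kernel):
  [0] read 0x1A idx=20: raw=0x2B087 flags P=1 W=1 U=1 S=1
  ⇒ phys 0x2BF97 (huge @L0)  [1 reads]
#4 VA=0x600000DC8 (w,kernel):
  [0] read 0x1A idx=24: raw=0x2E087 flags P=1 W=1 U=1 S=1
  ⇒ phys 0x2EDC8 (huge @L0)  [1 reads]

Entries read for #1: 3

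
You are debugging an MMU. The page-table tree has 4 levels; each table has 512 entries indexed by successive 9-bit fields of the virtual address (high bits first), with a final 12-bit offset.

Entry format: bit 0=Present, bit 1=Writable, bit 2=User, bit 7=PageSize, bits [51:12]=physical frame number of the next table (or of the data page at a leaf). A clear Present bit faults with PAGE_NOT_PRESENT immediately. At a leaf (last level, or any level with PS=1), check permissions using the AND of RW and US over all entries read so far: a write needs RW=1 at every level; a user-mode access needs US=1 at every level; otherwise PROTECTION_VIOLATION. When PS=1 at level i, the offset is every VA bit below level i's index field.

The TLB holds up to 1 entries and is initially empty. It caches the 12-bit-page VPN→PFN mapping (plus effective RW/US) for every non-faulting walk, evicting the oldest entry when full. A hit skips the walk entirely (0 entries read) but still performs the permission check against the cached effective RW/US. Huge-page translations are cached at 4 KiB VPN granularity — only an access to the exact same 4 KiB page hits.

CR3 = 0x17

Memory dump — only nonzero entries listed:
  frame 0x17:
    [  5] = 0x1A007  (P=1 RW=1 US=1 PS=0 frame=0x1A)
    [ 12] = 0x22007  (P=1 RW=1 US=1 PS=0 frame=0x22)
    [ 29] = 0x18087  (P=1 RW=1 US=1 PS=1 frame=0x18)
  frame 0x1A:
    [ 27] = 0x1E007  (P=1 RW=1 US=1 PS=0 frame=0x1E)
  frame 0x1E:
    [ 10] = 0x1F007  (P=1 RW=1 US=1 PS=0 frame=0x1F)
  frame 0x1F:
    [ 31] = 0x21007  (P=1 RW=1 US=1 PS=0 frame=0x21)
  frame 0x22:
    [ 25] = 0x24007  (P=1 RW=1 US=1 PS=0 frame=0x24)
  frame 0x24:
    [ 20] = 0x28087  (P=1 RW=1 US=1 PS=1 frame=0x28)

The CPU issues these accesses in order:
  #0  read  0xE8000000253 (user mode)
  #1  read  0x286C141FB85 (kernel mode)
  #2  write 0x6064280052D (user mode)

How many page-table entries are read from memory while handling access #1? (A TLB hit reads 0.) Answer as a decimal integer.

Per-access translation:
#0 VA=0xE8000000253 (r,user):
  lvl0: tbl 0x17, slot 29 ⇒ 0x18087 (P1/RW1/US1/PS1)
  → PA=0x18253 (huge @L0)  (1 entries read)
#1 VA=0x286C141FB85 (r,kernel):
  lvl0: tbl 0x17, slot 5 ⇒ 0x1A007 (P1/RW1/US1/PS0)
  lvl1: tbl 0x1A, slot 27 ⇒ 0x1E007 (P1/RW1/US1/PS0)
  lvl2: tbl 0x1E, slot 10 ⇒ 0x1F007 (P1/RW1/US1/PS0)
  lvl3: tbl 0x1F, slot 31 ⇒ 0x21007 (P1/RW1/US1/PS0)
  → PA=0x21B85  (4 entries read)
#2 VA=0x6064280052D (w,user):
  lvl0: tbl 0x17, slot 12 ⇒ 0x22007 (P1/RW1/US1/PS0)
  lvl1: tbl 0x22, slot 25 ⇒ 0x24007 (P1/RW1/US1/PS0)
  lvl2: tbl 0x24, slot 20 ⇒ 0x28087 (P1/RW1/US1/PS1)
  → PA=0x2852D (huge @L2)  (3 entries read)

Entries read for #1: 4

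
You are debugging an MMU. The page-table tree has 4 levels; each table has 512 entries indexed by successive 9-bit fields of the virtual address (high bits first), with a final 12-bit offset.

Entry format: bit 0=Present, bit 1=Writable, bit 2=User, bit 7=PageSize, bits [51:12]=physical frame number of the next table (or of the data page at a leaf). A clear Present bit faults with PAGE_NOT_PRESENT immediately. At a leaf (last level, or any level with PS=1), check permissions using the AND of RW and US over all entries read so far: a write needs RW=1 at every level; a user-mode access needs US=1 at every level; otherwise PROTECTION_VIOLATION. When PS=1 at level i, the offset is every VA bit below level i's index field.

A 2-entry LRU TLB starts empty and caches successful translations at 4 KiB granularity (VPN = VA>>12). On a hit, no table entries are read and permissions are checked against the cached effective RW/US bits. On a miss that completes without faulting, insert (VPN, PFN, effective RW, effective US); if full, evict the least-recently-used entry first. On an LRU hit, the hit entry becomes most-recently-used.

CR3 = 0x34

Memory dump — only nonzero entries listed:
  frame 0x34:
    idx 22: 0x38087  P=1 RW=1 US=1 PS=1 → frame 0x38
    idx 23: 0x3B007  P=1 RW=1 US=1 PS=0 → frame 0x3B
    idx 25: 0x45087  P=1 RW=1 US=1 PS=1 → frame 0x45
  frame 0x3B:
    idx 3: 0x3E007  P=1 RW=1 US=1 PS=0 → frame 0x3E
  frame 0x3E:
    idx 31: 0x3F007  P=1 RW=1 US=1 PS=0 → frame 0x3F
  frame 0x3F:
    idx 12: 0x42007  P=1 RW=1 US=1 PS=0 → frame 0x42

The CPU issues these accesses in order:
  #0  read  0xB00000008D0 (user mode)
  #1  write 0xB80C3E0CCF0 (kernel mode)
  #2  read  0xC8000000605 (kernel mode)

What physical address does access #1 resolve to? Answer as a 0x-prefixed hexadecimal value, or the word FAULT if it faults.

Trace:
#0 VA=0xB00000008D0 (r,user):
  lvl0: tbl 0x34, slot 22 ⇒ 0x38087 (P1/RW1/US1/PS1)
  ✓ 0x388D0 (huge @L0)  — 1 lookups
#1 VA=0xB80C3E0CCF0 (w,kernel):
  lvl0: tbl 0x34, slot 23 ⇒ 0x3B007 (P1/RW1/US1/PS0)
  lvl1: tbl 0x3B, slot 3 ⇒ 0x3E007 (P1/RW1/US1/PS0)
  lvl2: tbl 0x3E, slot 31 ⇒ 0x3F007 (P1/RW1/US1/PS0)
  lvl3: tbl 0x3F, slot 12 ⇒ 0x42007 (P1/RW1/US1/PS0)
  ✓ 0x42CF0  — 4 lookups
#2 VA=0xC8000000605 (r,kernel):
  lvl0: tbl 0x34, slot 25 ⇒ 0x45087 (P1/RW1/US1/PS1)
  ✓ 0x45605 (huge @L0)  — 1 lookups

Access #1 PA: 0x42CF0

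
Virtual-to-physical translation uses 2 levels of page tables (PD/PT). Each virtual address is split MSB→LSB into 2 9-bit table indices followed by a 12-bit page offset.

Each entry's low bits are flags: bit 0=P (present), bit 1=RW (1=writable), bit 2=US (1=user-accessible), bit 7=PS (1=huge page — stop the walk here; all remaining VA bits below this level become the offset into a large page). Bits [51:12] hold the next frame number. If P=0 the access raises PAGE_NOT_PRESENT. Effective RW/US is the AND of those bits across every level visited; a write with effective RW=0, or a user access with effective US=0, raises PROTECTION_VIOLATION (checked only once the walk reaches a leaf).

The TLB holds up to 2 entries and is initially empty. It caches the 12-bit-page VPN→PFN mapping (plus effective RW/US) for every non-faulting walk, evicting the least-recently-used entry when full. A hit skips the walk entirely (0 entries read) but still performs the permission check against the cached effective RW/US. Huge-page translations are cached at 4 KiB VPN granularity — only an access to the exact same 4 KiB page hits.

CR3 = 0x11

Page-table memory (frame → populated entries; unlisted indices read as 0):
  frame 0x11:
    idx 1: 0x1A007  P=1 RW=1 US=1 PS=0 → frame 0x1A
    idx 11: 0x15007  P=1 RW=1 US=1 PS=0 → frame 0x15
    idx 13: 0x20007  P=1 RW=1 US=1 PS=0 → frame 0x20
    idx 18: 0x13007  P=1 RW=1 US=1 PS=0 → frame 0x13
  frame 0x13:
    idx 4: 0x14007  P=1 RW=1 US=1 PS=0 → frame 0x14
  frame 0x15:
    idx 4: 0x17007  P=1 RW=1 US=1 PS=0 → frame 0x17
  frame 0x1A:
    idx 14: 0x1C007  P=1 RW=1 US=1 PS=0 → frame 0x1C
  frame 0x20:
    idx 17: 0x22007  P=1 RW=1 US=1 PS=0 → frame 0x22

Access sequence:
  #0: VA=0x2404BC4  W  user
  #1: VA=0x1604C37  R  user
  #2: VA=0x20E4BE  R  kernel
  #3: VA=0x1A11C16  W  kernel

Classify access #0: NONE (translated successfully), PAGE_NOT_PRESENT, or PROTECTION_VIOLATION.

Per-access translation:
#0 VA=0x2404BC4 (w,user):
  L0: frame=0x11 idx=18 entry=0x13007 [P=1 RW=1 US=1 PS=0]
  L1: frame=0x13 idx=4 entry=0x14007 [P=1 RW=1 US=1 PS=0]
  ✓ 0x14BC4  — 2 lookups
#1 VA=0x1604C37 (r,user):
  L0: frame=0x11 idx=11 entry=0x15007 [P=1 RW=1 US=1 PS=0]
  L1: frame=0x15 idx=4 entry=0x17007 [P=1 RW=1 US=1 PS=0]
  ✓ 0x17C37  — 2 lookups
#2 VA=0x20E4BE (r,kernel):
  L0: frame=0x11 idx=1 entry=0x1A007 [P=1 RW=1 US=1 PS=0]
  L1: frame=0x1A idx=14 entry=0x1C007 [P=1 RW=1 US=1 PS=0]
  ✓ 0x1C4BE  — 2 lookups
#3 VA=0x1A11C16 (w,kernel):
  L0: frame=0x11 idx=13 entry=0x20007 [P=1 RW=1 US=1 PS=0]
  L1: frame=0x20 idx=17 entry=0x22007 [P=1 RW=1 US=1 PS=0]
  ✓ 0x22C16  — 2 lookups

Access #0 fault: NONE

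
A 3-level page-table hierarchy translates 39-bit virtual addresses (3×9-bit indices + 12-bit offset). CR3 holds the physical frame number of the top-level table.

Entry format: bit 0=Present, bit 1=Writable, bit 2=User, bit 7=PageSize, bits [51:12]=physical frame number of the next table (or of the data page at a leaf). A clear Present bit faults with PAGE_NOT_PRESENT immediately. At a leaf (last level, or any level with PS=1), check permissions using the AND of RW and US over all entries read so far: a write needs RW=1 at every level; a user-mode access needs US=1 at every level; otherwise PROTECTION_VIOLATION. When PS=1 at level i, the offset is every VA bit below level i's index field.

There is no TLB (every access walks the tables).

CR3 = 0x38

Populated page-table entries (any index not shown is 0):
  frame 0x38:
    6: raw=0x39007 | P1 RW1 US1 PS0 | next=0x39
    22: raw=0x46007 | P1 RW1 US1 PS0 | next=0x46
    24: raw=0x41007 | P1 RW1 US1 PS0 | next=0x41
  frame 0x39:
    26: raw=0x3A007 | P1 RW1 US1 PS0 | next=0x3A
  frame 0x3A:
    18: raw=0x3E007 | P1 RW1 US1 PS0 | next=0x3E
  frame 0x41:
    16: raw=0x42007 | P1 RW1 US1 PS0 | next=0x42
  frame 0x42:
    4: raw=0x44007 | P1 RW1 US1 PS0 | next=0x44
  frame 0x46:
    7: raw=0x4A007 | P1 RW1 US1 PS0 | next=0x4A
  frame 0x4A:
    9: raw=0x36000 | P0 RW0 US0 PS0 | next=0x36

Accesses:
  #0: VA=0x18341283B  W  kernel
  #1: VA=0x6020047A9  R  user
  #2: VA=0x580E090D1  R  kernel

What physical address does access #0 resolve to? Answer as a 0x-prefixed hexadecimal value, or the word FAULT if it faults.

Per-access translation:
#0 VA=0x18341283B (w,kernel):
  [0] read 0x38 idx=6: raw=0x39007 flags P=1 W=1 U=1 S=0
  [1] read 0x39 idx=26: raw=0x3A007 flags P=1 W=1 U=1 S=0
  [2] read 0x3A idx=18: raw=0x3E007 flags P=1 W=1 U=1 S=0
  ⇒ phys 0x3E83B  [3 reads]
#1 VA=0x6020047A9 (r,user):
  [0] read 0x38 idx=24: raw=0x41007 flags P=1 W=1 U=1 S=0
  [1] read 0x41 idx=16: raw=0x42007 flags P=1 W=1 U=1 S=0
  [2] read 0x42 idx=4: raw=0x44007 flags P=1 W=1 U=1 S=0
  ⇒ phys 0x447A9  [3 reads]
#2 VA=0x580E090D1 (r,kernel):
  [0] read 0x38 idx=22: raw=0x46007 flags P=1 W=1 U=1 S=0
  [1] read 0x46 idx=7: raw=0x4A007 flags P=1 W=1 U=1 S=0
  [2] read 0x4A idx=9: raw=0x36000 flags P=0 W=0 U=0 S=0
  ✗ PAGE_NOT_PRESENT  [3 reads]

Access #0 PA: 0x3E83B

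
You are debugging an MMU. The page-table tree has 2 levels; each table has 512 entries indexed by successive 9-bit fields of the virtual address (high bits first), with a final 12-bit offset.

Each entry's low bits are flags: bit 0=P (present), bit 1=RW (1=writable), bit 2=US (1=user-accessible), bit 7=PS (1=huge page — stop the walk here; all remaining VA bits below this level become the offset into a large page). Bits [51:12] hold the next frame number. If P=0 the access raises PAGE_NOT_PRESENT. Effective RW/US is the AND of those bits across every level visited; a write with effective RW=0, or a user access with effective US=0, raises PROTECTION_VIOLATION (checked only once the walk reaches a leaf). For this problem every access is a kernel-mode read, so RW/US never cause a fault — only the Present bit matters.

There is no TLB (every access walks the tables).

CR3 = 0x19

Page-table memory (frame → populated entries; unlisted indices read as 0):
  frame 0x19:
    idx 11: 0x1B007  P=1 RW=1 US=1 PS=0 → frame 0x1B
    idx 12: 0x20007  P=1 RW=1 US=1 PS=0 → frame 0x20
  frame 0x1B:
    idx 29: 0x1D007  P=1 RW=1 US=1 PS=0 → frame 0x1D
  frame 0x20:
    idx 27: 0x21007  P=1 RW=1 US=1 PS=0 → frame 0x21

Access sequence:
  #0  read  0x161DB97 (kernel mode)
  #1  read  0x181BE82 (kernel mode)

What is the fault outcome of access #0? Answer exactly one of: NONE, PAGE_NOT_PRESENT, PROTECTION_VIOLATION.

Trace:
#0 VA=0x161DB97 (r,kernel):
  [0] read 0x19 idx=11: raw=0x1B007 flags P=1 W=1 U=1 S=0
  [1] read 0x1B idx=29: raw=0x1D007 flags P=1 W=1 U=1 S=0
  ⇒ phys 0x1DB97  [2 reads]
#1 VA=0x181BE82 (r,kernel):
  [0] read 0x19 idx=12: raw=0x20007 flags P=1 W=1 U=1 S=0
  [1] read 0x20 idx=27: raw=0x21007 flags P=1 W=1 U=1 S=0
  ⇒ phys 0x21E82  [2 reads]

Access #0 fault: NONE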